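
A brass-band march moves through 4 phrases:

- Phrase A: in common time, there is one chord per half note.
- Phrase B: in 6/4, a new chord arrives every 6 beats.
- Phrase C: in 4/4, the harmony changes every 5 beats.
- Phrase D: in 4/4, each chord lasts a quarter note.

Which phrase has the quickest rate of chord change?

A: each chord is 2 beats in 4/4, so 2 per bar.
B: each chord is 6 beats in 6/4, so 1 per bar.
C: each chord is 5 beats in 4/4, so 0.8 per bar.
D: each chord is 1 beat in 4/4, so 4 per bar.
Fastest is D at 4 chords/bar.

Phrase D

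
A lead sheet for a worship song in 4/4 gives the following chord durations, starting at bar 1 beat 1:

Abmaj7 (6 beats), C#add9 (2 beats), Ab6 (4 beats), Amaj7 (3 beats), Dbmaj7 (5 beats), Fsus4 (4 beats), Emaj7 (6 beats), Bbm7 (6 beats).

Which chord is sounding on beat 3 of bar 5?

Beat 3 of bar 5 is beat (5−1)×4 + 3 = 19 overall.
Running totals: Abmaj7 ends at 6, C#add9 ends at 8, Ab6 ends at 12, Amaj7 ends at 15, Dbmaj7 ends at 20.
Beat 19 falls within Dbmaj7.

Dbmaj7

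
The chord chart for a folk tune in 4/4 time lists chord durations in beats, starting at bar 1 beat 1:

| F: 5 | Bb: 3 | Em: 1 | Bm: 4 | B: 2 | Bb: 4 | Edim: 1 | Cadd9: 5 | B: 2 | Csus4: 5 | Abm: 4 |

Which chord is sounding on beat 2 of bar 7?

Beat 2 of bar 7 is beat (7−1)×4 + 2 = 26 overall.
Running totals: F ends at 5, Bb ends at 8, Em ends at 9, Bm ends at 13, B ends at 15, Bb ends at 19, Edim ends at 20, Cadd9 ends at 25, B ends at 27.
Beat 26 falls within B.

B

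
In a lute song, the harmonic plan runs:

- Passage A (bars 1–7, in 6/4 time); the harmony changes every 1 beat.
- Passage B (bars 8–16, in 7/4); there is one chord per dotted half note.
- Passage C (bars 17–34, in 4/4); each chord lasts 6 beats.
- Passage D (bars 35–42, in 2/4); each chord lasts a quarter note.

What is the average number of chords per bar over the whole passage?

13/6 chords per bar

A: 7 bars of 6 beats is 42 beats; at 1 beat each that's 42 chords.
B: 9 bars of 7 beats is 63 beats; at 3 beats each that's 21 chords.
C: 18 bars of 4 beats is 72 beats; at 6 beats each that's 12 chords.
D: 8 bars of 2 beats is 16 beats; at 1 beat each that's 16 chords.
Overall: 91 chords over 42 bars → 91/42 = 13/6 chords per bar.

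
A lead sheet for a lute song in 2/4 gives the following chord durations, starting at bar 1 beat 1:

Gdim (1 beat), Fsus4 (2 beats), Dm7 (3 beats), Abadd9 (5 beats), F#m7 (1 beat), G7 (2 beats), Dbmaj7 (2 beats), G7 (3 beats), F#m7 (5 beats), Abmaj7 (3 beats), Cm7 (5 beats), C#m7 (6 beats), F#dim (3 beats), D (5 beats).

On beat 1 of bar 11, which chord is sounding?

F#m7

Beat 1 of bar 11 is beat (11−1)×2 + 1 = 21 overall.
Running totals: Gdim ends at 1, Fsus4 ends at 3, Dm7 ends at 6, Abadd9 ends at 11, F#m7 ends at 12, G7 ends at 14, Dbmaj7 ends at 16, G7 ends at 19, F#m7 ends at 24.
Beat 21 falls within F#m7.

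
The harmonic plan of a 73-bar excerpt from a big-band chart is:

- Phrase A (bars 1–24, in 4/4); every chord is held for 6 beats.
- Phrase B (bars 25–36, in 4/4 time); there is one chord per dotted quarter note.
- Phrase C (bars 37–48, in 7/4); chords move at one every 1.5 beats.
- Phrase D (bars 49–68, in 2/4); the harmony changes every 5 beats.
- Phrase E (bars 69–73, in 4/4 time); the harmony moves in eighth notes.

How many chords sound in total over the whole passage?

152 chords

A has 96 beats and chords last 6 each, so 16 chords.
B has 48 beats and chords last 1.5 each, so 32 chords.
C has 84 beats and chords last 1.5 each, so 56 chords.
D has 40 beats and chords last 5 each, so 8 chords.
E has 20 beats and chords last 0.5 each, so 40 chords.
Total: 16 + 32 + 56 + 8 + 40 = 152.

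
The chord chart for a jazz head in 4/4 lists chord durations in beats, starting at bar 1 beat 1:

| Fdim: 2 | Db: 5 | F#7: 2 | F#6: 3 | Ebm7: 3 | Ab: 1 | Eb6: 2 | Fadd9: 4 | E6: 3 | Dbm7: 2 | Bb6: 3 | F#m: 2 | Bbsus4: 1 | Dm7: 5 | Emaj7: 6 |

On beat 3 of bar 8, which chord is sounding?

F#m

Beat 3 of bar 8 is beat (8−1)×4 + 3 = 31 overall.
Running totals: Fdim ends at 2, Db ends at 7, F#7 ends at 9, F#6 ends at 12, Ebm7 ends at 15, Ab ends at 16, Eb6 ends at 18, Fadd9 ends at 22, E6 ends at 25, Dbm7 ends at 27, Bb6 ends at 30, F#m ends at 32.
Beat 31 falls within F#m.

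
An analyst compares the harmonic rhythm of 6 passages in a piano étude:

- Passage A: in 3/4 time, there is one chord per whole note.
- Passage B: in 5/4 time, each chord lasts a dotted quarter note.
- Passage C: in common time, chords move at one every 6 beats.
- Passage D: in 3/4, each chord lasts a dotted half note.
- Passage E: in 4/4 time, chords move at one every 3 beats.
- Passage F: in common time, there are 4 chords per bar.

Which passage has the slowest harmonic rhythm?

Passage C

A: 3 beats/bar ÷ 4 beats/chord = 0.75 chords/bar.
B: 5 beats/bar ÷ 1.5 beats/chord = 10/3 chords/bar.
C: 4 beats/bar ÷ 6 beats/chord = 2/3 chords/bar.
D: 3 beats/bar ÷ 3 beats/chord = 1 chord/bar.
E: 4 beats/bar ÷ 3 beats/chord = 4/3 chords/bar.
F: 4 beats/bar ÷ 1 beat/chord = 4 chords/bar.
Slowest is C at 2/3 chords/bar.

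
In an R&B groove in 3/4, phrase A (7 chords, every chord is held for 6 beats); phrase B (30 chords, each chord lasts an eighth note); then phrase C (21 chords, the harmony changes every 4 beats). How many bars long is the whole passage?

47 bars

A: 7 × 6 = 42 beats = 14 bars.
B: 30 × 0.5 = 15 beats = 5 bars.
C: 21 × 4 = 84 beats = 28 bars.
Total: 14 + 5 + 28 = 47 bars.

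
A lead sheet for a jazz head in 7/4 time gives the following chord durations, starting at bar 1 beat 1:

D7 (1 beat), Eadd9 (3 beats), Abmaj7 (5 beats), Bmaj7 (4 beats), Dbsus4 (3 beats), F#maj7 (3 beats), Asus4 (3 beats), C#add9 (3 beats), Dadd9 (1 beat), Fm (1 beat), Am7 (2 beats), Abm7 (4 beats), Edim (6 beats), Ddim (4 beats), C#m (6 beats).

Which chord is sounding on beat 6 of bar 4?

Beat 6 of bar 4 is beat (4−1)×7 + 6 = 27 overall.
Running totals: D7 ends at 1, Eadd9 ends at 4, Abmaj7 ends at 9, Bmaj7 ends at 13, Dbsus4 ends at 16, F#maj7 ends at 19, Asus4 ends at 22, C#add9 ends at 25, Dadd9 ends at 26, Fm ends at 27.
Beat 27 falls within Fm.

Fm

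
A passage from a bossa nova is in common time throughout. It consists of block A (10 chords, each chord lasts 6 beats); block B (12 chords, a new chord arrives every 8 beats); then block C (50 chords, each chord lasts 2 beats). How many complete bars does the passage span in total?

64 bars

A: 10 × 6 = 60 beats = 15 bars.
B: 12 × 8 = 96 beats = 24 bars.
C: 50 × 2 = 100 beats = 25 bars.
Total: 15 + 24 + 25 = 64 bars.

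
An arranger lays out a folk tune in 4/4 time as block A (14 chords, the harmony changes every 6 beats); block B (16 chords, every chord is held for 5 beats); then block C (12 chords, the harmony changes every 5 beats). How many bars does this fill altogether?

56 bars

A: 14 × 6 = 84 beats = 21 bars.
B: 16 × 5 = 80 beats = 20 bars.
C: 12 × 5 = 60 beats = 15 bars.
Total: 21 + 20 + 15 = 56 bars.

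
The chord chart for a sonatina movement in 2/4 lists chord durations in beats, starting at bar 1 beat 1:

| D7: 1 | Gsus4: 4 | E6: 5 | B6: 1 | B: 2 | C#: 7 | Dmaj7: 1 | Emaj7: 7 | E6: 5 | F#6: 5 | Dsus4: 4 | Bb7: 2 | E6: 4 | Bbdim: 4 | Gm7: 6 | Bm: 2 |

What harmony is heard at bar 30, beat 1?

Bm

Beat 1 of bar 30 is beat (30−1)×2 + 1 = 59 overall.
Running totals: D7 ends at 1, Gsus4 ends at 5, E6 ends at 10, B6 ends at 11, B ends at 13, C# ends at 20, Dmaj7 ends at 21, Emaj7 ends at 28, E6 ends at 33, F#6 ends at 38, Dsus4 ends at 42, Bb7 ends at 44, E6 ends at 48, Bbdim ends at 52, Gm7 ends at 58, Bm ends at 60.
Beat 59 falls within Bm.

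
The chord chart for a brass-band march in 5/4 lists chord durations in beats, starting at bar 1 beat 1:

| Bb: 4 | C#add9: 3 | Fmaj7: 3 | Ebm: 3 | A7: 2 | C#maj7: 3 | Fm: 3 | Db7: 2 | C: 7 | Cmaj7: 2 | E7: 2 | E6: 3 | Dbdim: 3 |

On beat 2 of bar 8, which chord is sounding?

Beat 2 of bar 8 is beat (8−1)×5 + 2 = 37 overall.
Running totals: Bb ends at 4, C#add9 ends at 7, Fmaj7 ends at 10, Ebm ends at 13, A7 ends at 15, C#maj7 ends at 18, Fm ends at 21, Db7 ends at 23, C ends at 30, Cmaj7 ends at 32, E7 ends at 34, E6 ends at 37.
Beat 37 falls within E6.

E6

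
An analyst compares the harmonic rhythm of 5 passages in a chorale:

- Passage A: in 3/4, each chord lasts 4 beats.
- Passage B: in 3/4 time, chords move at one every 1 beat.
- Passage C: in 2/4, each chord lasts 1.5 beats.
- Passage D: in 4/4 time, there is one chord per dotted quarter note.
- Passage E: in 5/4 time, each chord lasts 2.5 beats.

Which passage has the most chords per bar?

Passage B

A: 3/4 = 0.75 chords/bar.
B: 3/1 = 3 chords/bar.
C: 2/1.5 = 4/3 chords/bar.
D: 4/1.5 = 8/3 chords/bar.
E: 5/2.5 = 2 chords/bar.
Fastest is B at 3 chords/bar.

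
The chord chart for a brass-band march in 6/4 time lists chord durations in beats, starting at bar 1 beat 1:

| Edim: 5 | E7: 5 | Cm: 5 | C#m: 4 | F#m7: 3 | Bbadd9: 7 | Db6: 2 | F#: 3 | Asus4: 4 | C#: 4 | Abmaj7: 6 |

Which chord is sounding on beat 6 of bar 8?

Abmaj7

Beat 6 of bar 8 is beat (8−1)×6 + 6 = 48 overall.
Running totals: Edim ends at 5, E7 ends at 10, Cm ends at 15, C#m ends at 19, F#m7 ends at 22, Bbadd9 ends at 29, Db6 ends at 31, F# ends at 34, Asus4 ends at 38, C# ends at 42, Abmaj7 ends at 48.
Beat 48 falls within Abmaj7.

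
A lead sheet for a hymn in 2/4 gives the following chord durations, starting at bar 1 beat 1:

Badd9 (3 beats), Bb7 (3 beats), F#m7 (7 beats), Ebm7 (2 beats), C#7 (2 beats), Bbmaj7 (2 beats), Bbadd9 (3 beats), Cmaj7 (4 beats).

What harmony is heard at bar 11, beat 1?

Beat 1 of bar 11 is beat (11−1)×2 + 1 = 21 overall.
Running totals: Badd9 ends at 3, Bb7 ends at 6, F#m7 ends at 13, Ebm7 ends at 15, C#7 ends at 17, Bbmaj7 ends at 19, Bbadd9 ends at 22.
Beat 21 falls within Bbadd9.

Bbadd9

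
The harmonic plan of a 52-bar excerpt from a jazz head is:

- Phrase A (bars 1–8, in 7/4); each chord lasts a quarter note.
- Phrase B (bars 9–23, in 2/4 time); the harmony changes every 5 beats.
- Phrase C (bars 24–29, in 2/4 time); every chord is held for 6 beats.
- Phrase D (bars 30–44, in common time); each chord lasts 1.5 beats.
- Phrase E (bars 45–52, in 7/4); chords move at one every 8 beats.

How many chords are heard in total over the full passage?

111 chords

A: 8 bars × 7 beats = 56 beats; 1 beat/chord → 56 chords.
B: 15 bars × 2 beats = 30 beats; 5 beats/chord → 6 chords.
C: 6 bars × 2 beats = 12 beats; 6 beats/chord → 2 chords.
D: 15 bars × 4 beats = 60 beats; 1.5 beats/chord → 40 chords.
E: 8 bars × 7 beats = 56 beats; 8 beats/chord → 7 chords.
Total: 56 + 6 + 2 + 40 + 7 = 111.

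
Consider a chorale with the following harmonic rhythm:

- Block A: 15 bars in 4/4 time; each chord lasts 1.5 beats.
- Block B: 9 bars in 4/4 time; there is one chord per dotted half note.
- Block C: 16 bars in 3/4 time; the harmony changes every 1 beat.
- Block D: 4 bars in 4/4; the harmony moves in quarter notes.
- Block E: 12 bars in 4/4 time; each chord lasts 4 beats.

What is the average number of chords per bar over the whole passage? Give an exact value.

16/7 chords per bar

A: 15 bars of 4 beats is 60 beats; at 1.5 beats each that's 40 chords.
B: 9 bars of 4 beats is 36 beats; at 3 beats each that's 12 chords.
C: 16 bars of 3 beats is 48 beats; at 1 beat each that's 48 chords.
D: 4 bars of 4 beats is 16 beats; at 1 beat each that's 16 chords.
E: 12 bars of 4 beats is 48 beats; at 4 beats each that's 12 chords.
Overall: 128 chords over 56 bars → 128/56 = 16/7 chords per bar.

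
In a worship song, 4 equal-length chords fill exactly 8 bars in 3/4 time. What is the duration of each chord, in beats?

8 bars × 3 beats/bar = 24 beats total.
24 beats ÷ 4 chords = 6 beats per chord.

6 beats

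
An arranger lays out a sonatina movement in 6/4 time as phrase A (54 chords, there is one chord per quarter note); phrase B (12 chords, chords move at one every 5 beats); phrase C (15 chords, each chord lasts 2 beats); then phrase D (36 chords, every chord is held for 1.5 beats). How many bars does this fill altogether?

A: 54 × 1 = 54 beats = 9 bars.
B: 12 × 5 = 60 beats = 10 bars.
C: 15 × 2 = 30 beats = 5 bars.
D: 36 × 1.5 = 54 beats = 9 bars.
Total: 9 + 10 + 5 + 9 = 33 bars.

33 bars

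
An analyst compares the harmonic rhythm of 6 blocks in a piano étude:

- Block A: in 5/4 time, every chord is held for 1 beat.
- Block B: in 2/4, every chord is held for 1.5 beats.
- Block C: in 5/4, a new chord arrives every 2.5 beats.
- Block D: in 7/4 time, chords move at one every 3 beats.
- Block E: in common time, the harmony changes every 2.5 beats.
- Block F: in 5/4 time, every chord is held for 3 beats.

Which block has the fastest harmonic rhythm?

A: 5 beats/bar ÷ 1 beat/chord = 5 chords/bar.
B: 2 beats/bar ÷ 1.5 beats/chord = 4/3 chords/bar.
C: 5 beats/bar ÷ 2.5 beats/chord = 2 chords/bar.
D: 7 beats/bar ÷ 3 beats/chord = 7/3 chords/bar.
E: 4 beats/bar ÷ 2.5 beats/chord = 1.6 chords/bar.
F: 5 beats/bar ÷ 3 beats/chord = 5/3 chords/bar.
Fastest is A at 5 chords/bar.

Block A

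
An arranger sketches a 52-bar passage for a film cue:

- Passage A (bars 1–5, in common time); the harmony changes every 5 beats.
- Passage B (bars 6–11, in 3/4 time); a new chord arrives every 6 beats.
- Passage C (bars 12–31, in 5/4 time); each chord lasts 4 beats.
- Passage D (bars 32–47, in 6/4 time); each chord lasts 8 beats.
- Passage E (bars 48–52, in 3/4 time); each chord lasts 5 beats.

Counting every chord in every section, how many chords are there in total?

A has 20 beats and chords last 5 each, so 4 chords.
B has 18 beats and chords last 6 each, so 3 chords.
C has 100 beats and chords last 4 each, so 25 chords.
D has 96 beats and chords last 8 each, so 12 chords.
E has 15 beats and chords last 5 each, so 3 chords.
Total: 4 + 3 + 25 + 12 + 3 = 47.

47 chords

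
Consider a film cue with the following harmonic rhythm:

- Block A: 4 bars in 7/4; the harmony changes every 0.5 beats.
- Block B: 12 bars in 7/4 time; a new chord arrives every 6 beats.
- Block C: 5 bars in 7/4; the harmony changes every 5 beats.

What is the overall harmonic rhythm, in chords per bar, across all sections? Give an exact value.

11/3 chords per bar

A: 4 × 7 = 28 beats ÷ 0.5 = 56 chords.
B: 12 × 7 = 84 beats ÷ 6 = 14 chords.
C: 5 × 7 = 35 beats ÷ 5 = 7 chords.
Overall: 77 chords over 21 bars → 77/21 = 11/3 chords per bar.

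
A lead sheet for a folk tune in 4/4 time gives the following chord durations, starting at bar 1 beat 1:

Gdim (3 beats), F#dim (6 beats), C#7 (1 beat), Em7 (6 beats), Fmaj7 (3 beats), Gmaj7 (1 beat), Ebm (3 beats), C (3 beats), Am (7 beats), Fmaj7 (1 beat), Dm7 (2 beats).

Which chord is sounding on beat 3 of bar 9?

Beat 3 of bar 9 is beat (9−1)×4 + 3 = 35 overall.
Running totals: Gdim ends at 3, F#dim ends at 9, C#7 ends at 10, Em7 ends at 16, Fmaj7 ends at 19, Gmaj7 ends at 20, Ebm ends at 23, C ends at 26, Am ends at 33, Fmaj7 ends at 34, Dm7 ends at 36.
Beat 35 falls within Dm7.

Dm7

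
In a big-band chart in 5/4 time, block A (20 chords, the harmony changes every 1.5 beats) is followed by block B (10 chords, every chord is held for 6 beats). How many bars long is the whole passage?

A: 20 × 1.5 = 30 beats = 6 bars.
B: 10 × 6 = 60 beats = 12 bars.
Total: 6 + 12 = 18 bars.

18 bars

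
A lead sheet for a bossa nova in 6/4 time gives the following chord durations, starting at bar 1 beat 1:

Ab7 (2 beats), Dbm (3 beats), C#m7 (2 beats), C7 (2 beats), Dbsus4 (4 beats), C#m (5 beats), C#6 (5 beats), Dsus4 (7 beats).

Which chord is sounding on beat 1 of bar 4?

C#6

Beat 1 of bar 4 is beat (4−1)×6 + 1 = 19 overall.
Running totals: Ab7 ends at 2, Dbm ends at 5, C#m7 ends at 7, C7 ends at 9, Dbsus4 ends at 13, C#m ends at 18, C#6 ends at 23.
Beat 19 falls within C#6.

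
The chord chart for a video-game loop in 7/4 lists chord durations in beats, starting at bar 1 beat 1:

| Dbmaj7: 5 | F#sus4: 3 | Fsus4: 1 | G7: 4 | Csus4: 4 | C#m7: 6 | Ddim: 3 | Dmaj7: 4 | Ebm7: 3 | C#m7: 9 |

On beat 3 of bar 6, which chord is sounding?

C#m7

Beat 3 of bar 6 is beat (6−1)×7 + 3 = 38 overall.
Running totals: Dbmaj7 ends at 5, F#sus4 ends at 8, Fsus4 ends at 9, G7 ends at 13, Csus4 ends at 17, C#m7 ends at 23, Ddim ends at 26, Dmaj7 ends at 30, Ebm7 ends at 33, C#m7 ends at 42.
Beat 38 falls within C#m7.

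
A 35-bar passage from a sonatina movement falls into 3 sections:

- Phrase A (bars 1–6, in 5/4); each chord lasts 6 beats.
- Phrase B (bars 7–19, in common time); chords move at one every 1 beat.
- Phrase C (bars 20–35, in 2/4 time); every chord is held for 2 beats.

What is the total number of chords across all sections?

73 chords

A: 6 bars × 5 beats = 30 beats; 6 beats/chord → 5 chords.
B: 13 bars × 4 beats = 52 beats; 1 beat/chord → 52 chords.
C: 16 bars × 2 beats = 32 beats; 2 beats/chord → 16 chords.
Total: 5 + 52 + 16 = 73.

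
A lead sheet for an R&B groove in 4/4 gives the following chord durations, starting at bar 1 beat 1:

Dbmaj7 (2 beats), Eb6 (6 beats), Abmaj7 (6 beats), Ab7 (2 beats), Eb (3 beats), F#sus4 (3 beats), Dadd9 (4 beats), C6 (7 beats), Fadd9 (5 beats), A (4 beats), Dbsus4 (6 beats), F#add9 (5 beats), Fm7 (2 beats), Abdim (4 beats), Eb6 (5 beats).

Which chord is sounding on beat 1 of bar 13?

F#add9

Beat 1 of bar 13 is beat (13−1)×4 + 1 = 49 overall.
Running totals: Dbmaj7 ends at 2, Eb6 ends at 8, Abmaj7 ends at 14, Ab7 ends at 16, Eb ends at 19, F#sus4 ends at 22, Dadd9 ends at 26, C6 ends at 33, Fadd9 ends at 38, A ends at 42, Dbsus4 ends at 48, F#add9 ends at 53.
Beat 49 falls within F#add9.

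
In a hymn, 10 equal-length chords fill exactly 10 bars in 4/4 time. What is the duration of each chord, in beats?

10 bars × 4 beats/bar = 40 beats total.
40 beats ÷ 10 chords = 4 beats per chord.
(That is a whole note.)

4 beats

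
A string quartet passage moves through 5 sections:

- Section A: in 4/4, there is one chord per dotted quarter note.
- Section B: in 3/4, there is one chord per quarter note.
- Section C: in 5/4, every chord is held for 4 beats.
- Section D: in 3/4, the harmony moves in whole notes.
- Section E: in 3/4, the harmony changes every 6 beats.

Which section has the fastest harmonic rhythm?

Section B

A: 4 beats/bar ÷ 1.5 beats/chord = 8/3 chords/bar.
B: 3 beats/bar ÷ 1 beat/chord = 3 chords/bar.
C: 5 beats/bar ÷ 4 beats/chord = 1.25 chords/bar.
D: 3 beats/bar ÷ 4 beats/chord = 0.75 chords/bar.
E: 3 beats/bar ÷ 6 beats/chord = 0.5 chords/bar.
Fastest is B at 3 chords/bar.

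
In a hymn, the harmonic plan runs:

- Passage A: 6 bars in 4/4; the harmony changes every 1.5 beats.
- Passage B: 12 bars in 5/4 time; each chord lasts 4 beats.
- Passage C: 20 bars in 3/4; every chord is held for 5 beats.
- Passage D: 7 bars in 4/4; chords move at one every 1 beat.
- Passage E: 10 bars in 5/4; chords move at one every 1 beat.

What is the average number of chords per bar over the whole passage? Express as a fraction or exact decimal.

A: 6 bars of 4 beats is 24 beats; at 1.5 beats each that's 16 chords.
B: 12 bars of 5 beats is 60 beats; at 4 beats each that's 15 chords.
C: 20 bars of 3 beats is 60 beats; at 5 beats each that's 12 chords.
D: 7 bars of 4 beats is 28 beats; at 1 beat each that's 28 chords.
E: 10 bars of 5 beats is 50 beats; at 1 beat each that's 50 chords.
Overall: 121 chords over 55 bars → 121/55 = 2.2 chords per bar.

2.2 chords per bar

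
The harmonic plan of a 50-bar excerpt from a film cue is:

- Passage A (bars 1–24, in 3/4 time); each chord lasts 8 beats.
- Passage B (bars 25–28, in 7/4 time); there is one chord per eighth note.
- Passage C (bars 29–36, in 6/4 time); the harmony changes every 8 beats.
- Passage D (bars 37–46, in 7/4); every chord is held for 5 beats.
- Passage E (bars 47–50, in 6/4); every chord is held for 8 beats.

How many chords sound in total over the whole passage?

A: 24 bars × 3 beats = 72 beats; 8 beats/chord → 9 chords.
B: 4 bars × 7 beats = 28 beats; 0.5 beats/chord → 56 chords.
C: 8 bars × 6 beats = 48 beats; 8 beats/chord → 6 chords.
D: 10 bars × 7 beats = 70 beats; 5 beats/chord → 14 chords.
E: 4 bars × 6 beats = 24 beats; 8 beats/chord → 3 chords.
Total: 9 + 56 + 6 + 14 + 3 = 88.

88 chords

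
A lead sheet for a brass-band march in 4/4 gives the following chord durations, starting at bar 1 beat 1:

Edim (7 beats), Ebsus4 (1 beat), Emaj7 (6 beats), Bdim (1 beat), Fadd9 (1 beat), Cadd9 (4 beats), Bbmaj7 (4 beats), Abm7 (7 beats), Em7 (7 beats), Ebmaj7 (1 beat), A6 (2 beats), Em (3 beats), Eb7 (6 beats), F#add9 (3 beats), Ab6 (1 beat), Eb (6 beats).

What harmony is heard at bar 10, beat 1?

Em7

Beat 1 of bar 10 is beat (10−1)×4 + 1 = 37 overall.
Running totals: Edim ends at 7, Ebsus4 ends at 8, Emaj7 ends at 14, Bdim ends at 15, Fadd9 ends at 16, Cadd9 ends at 20, Bbmaj7 ends at 24, Abm7 ends at 31, Em7 ends at 38.
Beat 37 falls within Em7.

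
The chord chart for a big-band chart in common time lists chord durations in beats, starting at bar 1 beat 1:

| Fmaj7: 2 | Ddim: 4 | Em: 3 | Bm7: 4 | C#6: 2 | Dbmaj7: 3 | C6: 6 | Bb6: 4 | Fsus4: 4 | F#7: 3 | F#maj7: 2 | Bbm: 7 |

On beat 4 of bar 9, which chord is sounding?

Beat 4 of bar 9 is beat (9−1)×4 + 4 = 36 overall.
Running totals: Fmaj7 ends at 2, Ddim ends at 6, Em ends at 9, Bm7 ends at 13, C#6 ends at 15, Dbmaj7 ends at 18, C6 ends at 24, Bb6 ends at 28, Fsus4 ends at 32, F#7 ends at 35, F#maj7 ends at 37.
Beat 36 falls within F#maj7.

F#maj7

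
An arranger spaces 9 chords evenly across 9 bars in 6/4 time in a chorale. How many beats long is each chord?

9 bars × 6 beats/bar = 54 beats total.
54 beats ÷ 9 chords = 6 beats per chord.

6 beats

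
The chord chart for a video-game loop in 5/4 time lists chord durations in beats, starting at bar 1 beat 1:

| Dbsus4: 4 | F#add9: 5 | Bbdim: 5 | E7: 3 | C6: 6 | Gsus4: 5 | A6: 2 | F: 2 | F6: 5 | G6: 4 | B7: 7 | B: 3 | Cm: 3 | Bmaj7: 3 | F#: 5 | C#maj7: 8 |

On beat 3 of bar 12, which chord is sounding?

Beat 3 of bar 12 is beat (12−1)×5 + 3 = 58 overall.
Running totals: Dbsus4 ends at 4, F#add9 ends at 9, Bbdim ends at 14, E7 ends at 17, C6 ends at 23, Gsus4 ends at 28, A6 ends at 30, F ends at 32, F6 ends at 37, G6 ends at 41, B7 ends at 48, B ends at 51, Cm ends at 54, Bmaj7 ends at 57, F# ends at 62.
Beat 58 falls within F#.

F#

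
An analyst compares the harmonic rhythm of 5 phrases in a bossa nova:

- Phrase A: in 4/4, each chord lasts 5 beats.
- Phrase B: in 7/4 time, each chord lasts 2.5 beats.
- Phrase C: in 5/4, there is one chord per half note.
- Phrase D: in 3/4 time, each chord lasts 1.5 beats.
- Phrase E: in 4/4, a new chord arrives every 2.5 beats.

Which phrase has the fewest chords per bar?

A: 4 beats/bar ÷ 5 beats/chord = 0.8 chords/bar.
B: 7 beats/bar ÷ 2.5 beats/chord = 2.8 chords/bar.
C: 5 beats/bar ÷ 2 beats/chord = 2.5 chords/bar.
D: 3 beats/bar ÷ 1.5 beats/chord = 2 chords/bar.
E: 4 beats/bar ÷ 2.5 beats/chord = 1.6 chords/bar.
Slowest is A at 0.8 chords/bar.

Phrase A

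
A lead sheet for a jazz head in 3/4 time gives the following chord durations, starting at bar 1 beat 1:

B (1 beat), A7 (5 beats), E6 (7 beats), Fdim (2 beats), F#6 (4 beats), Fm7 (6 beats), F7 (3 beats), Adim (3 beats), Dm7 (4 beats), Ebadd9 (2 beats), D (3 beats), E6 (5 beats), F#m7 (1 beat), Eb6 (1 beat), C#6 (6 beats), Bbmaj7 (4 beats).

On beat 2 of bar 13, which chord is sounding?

Beat 2 of bar 13 is beat (13−1)×3 + 2 = 38 overall.
Running totals: B ends at 1, A7 ends at 6, E6 ends at 13, Fdim ends at 15, F#6 ends at 19, Fm7 ends at 25, F7 ends at 28, Adim ends at 31, Dm7 ends at 35, Ebadd9 ends at 37, D ends at 40.
Beat 38 falls within D.

D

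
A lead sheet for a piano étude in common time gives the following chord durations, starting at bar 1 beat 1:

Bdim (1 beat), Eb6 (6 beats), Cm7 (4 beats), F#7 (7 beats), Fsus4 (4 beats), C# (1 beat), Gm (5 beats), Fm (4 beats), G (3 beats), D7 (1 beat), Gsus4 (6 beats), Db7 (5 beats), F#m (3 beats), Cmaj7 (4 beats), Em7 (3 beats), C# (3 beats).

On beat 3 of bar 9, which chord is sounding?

G

Beat 3 of bar 9 is beat (9−1)×4 + 3 = 35 overall.
Running totals: Bdim ends at 1, Eb6 ends at 7, Cm7 ends at 11, F#7 ends at 18, Fsus4 ends at 22, C# ends at 23, Gm ends at 28, Fm ends at 32, G ends at 35.
Beat 35 falls within G.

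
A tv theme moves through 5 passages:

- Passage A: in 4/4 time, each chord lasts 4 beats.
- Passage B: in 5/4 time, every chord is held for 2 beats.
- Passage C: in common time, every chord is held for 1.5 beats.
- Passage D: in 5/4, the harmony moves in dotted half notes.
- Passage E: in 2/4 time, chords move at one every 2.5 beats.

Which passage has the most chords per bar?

Passage C

A: 4/4 = 1 chord/bar.
B: 5/2 = 2.5 chords/bar.
C: 4/1.5 = 8/3 chords/bar.
D: 5/3 = 5/3 chords/bar.
E: 2/2.5 = 0.8 chords/bar.
Fastest is C at 8/3 chords/bar.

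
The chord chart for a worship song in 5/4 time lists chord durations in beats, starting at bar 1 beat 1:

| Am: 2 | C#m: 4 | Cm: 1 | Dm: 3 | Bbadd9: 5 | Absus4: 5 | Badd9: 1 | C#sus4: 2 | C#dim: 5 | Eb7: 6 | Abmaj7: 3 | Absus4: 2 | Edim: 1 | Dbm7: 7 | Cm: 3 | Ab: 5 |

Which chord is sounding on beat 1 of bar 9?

Dbm7

Beat 1 of bar 9 is beat (9−1)×5 + 1 = 41 overall.
Running totals: Am ends at 2, C#m ends at 6, Cm ends at 7, Dm ends at 10, Bbadd9 ends at 15, Absus4 ends at 20, Badd9 ends at 21, C#sus4 ends at 23, C#dim ends at 28, Eb7 ends at 34, Abmaj7 ends at 37, Absus4 ends at 39, Edim ends at 40, Dbm7 ends at 47.
Beat 41 falls within Dbm7.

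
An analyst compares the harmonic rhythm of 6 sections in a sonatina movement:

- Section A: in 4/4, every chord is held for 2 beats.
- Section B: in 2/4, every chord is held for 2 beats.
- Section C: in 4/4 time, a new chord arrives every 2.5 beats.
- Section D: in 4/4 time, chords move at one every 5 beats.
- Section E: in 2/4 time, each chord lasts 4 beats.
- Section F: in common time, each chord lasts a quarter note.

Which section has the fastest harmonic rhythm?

Section F

A: 4/2 = 2 chords/bar.
B: 2/2 = 1 chord/bar.
C: 4/2.5 = 1.6 chords/bar.
D: 4/5 = 0.8 chords/bar.
E: 2/4 = 0.5 chords/bar.
F: 4/1 = 4 chords/bar.
Fastest is F at 4 chords/bar.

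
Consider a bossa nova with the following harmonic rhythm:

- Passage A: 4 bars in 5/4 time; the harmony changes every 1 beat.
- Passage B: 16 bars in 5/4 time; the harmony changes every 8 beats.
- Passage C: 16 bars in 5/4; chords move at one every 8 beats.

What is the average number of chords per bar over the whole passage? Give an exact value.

10/9 chords per bar

A: 4 bars of 5 beats is 20 beats; at 1 beat each that's 20 chords.
B: 16 bars of 5 beats is 80 beats; at 8 beats each that's 10 chords.
C: 16 bars of 5 beats is 80 beats; at 8 beats each that's 10 chords.
Overall: 40 chords over 36 bars → 40/36 = 10/9 chords per bar.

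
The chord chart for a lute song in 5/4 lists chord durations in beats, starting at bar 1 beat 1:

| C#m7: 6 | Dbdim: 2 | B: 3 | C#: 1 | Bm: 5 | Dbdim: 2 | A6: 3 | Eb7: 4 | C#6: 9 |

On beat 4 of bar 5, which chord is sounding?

Eb7

Beat 4 of bar 5 is beat (5−1)×5 + 4 = 24 overall.
Running totals: C#m7 ends at 6, Dbdim ends at 8, B ends at 11, C# ends at 12, Bm ends at 17, Dbdim ends at 19, A6 ends at 22, Eb7 ends at 26.
Beat 24 falls within Eb7.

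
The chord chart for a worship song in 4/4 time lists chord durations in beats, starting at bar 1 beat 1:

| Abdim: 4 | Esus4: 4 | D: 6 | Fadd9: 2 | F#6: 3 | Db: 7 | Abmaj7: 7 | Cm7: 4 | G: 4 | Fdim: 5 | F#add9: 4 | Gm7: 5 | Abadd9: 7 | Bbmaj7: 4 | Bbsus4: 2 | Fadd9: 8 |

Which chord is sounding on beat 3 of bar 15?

Abadd9

Beat 3 of bar 15 is beat (15−1)×4 + 3 = 59 overall.
Running totals: Abdim ends at 4, Esus4 ends at 8, D ends at 14, Fadd9 ends at 16, F#6 ends at 19, Db ends at 26, Abmaj7 ends at 33, Cm7 ends at 37, G ends at 41, Fdim ends at 46, F#add9 ends at 50, Gm7 ends at 55, Abadd9 ends at 62.
Beat 59 falls within Abadd9.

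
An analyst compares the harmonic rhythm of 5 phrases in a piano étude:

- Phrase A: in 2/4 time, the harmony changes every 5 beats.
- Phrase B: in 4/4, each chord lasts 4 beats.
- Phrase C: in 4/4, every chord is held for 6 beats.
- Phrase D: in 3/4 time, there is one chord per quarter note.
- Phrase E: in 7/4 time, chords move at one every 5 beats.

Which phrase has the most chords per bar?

Phrase D

A: 2/5 = 0.4 chords/bar.
B: 4/4 = 1 chord/bar.
C: 4/6 = 2/3 chords/bar.
D: 3/1 = 3 chords/bar.
E: 7/5 = 1.4 chords/bar.
Fastest is D at 3 chords/bar.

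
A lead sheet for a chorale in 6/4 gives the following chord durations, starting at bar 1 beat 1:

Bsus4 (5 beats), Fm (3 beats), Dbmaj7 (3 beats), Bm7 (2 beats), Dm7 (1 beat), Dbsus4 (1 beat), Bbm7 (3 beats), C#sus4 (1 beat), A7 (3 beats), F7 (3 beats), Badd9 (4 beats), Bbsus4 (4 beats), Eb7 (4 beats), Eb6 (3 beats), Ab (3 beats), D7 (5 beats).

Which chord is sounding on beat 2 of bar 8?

Beat 2 of bar 8 is beat (8−1)×6 + 2 = 44 overall.
Running totals: Bsus4 ends at 5, Fm ends at 8, Dbmaj7 ends at 11, Bm7 ends at 13, Dm7 ends at 14, Dbsus4 ends at 15, Bbm7 ends at 18, C#sus4 ends at 19, A7 ends at 22, F7 ends at 25, Badd9 ends at 29, Bbsus4 ends at 33, Eb7 ends at 37, Eb6 ends at 40, Ab ends at 43, D7 ends at 48.
Beat 44 falls within D7.

D7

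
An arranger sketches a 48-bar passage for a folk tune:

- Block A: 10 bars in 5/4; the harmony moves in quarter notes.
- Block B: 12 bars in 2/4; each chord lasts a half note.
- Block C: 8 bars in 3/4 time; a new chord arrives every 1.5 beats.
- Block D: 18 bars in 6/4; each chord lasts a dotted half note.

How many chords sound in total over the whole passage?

A: 10·5 = 50 beats, 50/1 = 50 chords.
B: 12·2 = 24 beats, 24/2 = 12 chords.
C: 8·3 = 24 beats, 24/1.5 = 16 chords.
D: 18·6 = 108 beats, 108/3 = 36 chords.
Total: 50 + 12 + 16 + 36 = 114.

114 chords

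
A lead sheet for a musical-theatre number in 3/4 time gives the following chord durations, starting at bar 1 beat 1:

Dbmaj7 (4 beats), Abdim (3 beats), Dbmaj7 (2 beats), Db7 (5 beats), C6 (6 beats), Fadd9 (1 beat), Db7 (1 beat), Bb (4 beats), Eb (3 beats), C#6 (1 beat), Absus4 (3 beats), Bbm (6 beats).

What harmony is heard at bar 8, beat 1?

Db7

Beat 1 of bar 8 is beat (8−1)×3 + 1 = 22 overall.
Running totals: Dbmaj7 ends at 4, Abdim ends at 7, Dbmaj7 ends at 9, Db7 ends at 14, C6 ends at 20, Fadd9 ends at 21, Db7 ends at 22.
Beat 22 falls within Db7.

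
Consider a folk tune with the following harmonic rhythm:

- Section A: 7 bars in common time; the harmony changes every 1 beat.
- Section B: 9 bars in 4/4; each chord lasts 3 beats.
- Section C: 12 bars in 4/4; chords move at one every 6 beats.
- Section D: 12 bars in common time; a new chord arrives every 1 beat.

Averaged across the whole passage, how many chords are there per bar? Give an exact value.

A: 7 bars of 4 beats is 28 beats; at 1 beat each that's 28 chords.
B: 9 bars of 4 beats is 36 beats; at 3 beats each that's 12 chords.
C: 12 bars of 4 beats is 48 beats; at 6 beats each that's 8 chords.
D: 12 bars of 4 beats is 48 beats; at 1 beat each that's 48 chords.
Overall: 96 chords over 40 bars → 96/40 = 2.4 chords per bar.

2.4 chords per bar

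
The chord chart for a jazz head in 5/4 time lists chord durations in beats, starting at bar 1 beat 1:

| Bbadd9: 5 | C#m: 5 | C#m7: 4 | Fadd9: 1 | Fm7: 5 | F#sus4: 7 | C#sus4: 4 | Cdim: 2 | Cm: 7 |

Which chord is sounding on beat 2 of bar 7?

Cdim

Beat 2 of bar 7 is beat (7−1)×5 + 2 = 32 overall.
Running totals: Bbadd9 ends at 5, C#m ends at 10, C#m7 ends at 14, Fadd9 ends at 15, Fm7 ends at 20, F#sus4 ends at 27, C#sus4 ends at 31, Cdim ends at 33.
Beat 32 falls within Cdim.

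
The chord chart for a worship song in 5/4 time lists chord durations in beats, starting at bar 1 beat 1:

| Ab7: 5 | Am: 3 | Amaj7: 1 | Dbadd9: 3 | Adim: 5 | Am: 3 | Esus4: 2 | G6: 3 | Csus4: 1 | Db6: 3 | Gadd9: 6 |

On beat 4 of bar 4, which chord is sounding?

Beat 4 of bar 4 is beat (4−1)×5 + 4 = 19 overall.
Running totals: Ab7 ends at 5, Am ends at 8, Amaj7 ends at 9, Dbadd9 ends at 12, Adim ends at 17, Am ends at 20.
Beat 19 falls within Am.

Am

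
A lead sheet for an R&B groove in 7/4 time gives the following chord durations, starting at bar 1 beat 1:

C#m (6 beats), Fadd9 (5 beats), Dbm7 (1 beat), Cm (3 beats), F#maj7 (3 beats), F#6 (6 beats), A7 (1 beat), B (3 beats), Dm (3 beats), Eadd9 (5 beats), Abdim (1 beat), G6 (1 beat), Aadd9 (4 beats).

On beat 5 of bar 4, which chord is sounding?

Beat 5 of bar 4 is beat (4−1)×7 + 5 = 26 overall.
Running totals: C#m ends at 6, Fadd9 ends at 11, Dbm7 ends at 12, Cm ends at 15, F#maj7 ends at 18, F#6 ends at 24, A7 ends at 25, B ends at 28.
Beat 26 falls within B.

B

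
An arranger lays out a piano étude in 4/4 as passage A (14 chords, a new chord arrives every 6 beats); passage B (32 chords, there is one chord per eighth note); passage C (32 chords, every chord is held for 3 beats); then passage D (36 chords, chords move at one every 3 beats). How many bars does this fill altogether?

A: 14 × 6 = 84 beats = 21 bars.
B: 32 × 0.5 = 16 beats = 4 bars.
C: 32 × 3 = 96 beats = 24 bars.
D: 36 × 3 = 108 beats = 27 bars.
Total: 21 + 4 + 24 + 27 = 76 bars.

76 bars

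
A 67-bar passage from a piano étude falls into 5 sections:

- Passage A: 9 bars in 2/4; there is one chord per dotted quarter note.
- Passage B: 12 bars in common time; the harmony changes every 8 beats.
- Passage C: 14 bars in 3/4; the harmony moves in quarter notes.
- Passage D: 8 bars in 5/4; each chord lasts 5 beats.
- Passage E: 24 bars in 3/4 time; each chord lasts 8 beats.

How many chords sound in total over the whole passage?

77 chords

A: 9 bars × 2 beats = 18 beats; 1.5 beats/chord → 12 chords.
B: 12 bars × 4 beats = 48 beats; 8 beats/chord → 6 chords.
C: 14 bars × 3 beats = 42 beats; 1 beat/chord → 42 chords.
D: 8 bars × 5 beats = 40 beats; 5 beats/chord → 8 chords.
E: 24 bars × 3 beats = 72 beats; 8 beats/chord → 9 chords.
Total: 12 + 6 + 42 + 8 + 9 = 77.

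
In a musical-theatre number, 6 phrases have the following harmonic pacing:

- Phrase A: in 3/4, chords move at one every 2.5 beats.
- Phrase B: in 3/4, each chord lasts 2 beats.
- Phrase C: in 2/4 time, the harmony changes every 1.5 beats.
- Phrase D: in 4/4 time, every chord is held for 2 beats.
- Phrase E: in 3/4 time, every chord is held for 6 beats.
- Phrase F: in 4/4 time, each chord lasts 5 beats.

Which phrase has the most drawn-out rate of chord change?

Phrase E

A: 3 beats/bar ÷ 2.5 beats/chord = 1.2 chords/bar.
B: 3 beats/bar ÷ 2 beats/chord = 1.5 chords/bar.
C: 2 beats/bar ÷ 1.5 beats/chord = 4/3 chords/bar.
D: 4 beats/bar ÷ 2 beats/chord = 2 chords/bar.
E: 3 beats/bar ÷ 6 beats/chord = 0.5 chords/bar.
F: 4 beats/bar ÷ 5 beats/chord = 0.8 chords/bar.
Slowest is E at 0.5 chords/bar.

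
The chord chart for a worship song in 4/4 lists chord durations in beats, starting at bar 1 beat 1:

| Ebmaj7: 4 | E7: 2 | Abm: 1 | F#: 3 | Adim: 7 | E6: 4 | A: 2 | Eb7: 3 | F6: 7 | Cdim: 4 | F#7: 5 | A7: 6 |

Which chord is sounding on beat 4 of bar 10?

F#7

Beat 4 of bar 10 is beat (10−1)×4 + 4 = 40 overall.
Running totals: Ebmaj7 ends at 4, E7 ends at 6, Abm ends at 7, F# ends at 10, Adim ends at 17, E6 ends at 21, A ends at 23, Eb7 ends at 26, F6 ends at 33, Cdim ends at 37, F#7 ends at 42.
Beat 40 falls within F#7.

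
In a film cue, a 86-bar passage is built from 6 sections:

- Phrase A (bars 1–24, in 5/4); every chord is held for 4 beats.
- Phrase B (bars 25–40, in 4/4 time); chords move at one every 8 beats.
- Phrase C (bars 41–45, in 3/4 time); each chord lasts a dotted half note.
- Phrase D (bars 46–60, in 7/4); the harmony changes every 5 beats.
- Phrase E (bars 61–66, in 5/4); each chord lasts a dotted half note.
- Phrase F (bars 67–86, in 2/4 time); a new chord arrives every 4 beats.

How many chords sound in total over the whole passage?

A has 120 beats and chords last 4 each, so 30 chords.
B has 64 beats and chords last 8 each, so 8 chords.
C has 15 beats and chords last 3 each, so 5 chords.
D has 105 beats and chords last 5 each, so 21 chords.
E has 30 beats and chords last 3 each, so 10 chords.
F has 40 beats and chords last 4 each, so 10 chords.
Total: 30 + 8 + 5 + 21 + 10 + 10 = 84.

84 chords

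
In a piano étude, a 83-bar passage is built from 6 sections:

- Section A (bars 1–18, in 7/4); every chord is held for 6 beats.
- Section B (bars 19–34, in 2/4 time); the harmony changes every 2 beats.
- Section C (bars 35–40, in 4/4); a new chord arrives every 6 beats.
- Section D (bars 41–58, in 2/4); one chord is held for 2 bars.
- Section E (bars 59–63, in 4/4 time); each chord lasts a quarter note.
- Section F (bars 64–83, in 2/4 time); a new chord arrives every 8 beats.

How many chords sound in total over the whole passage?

A: 18 bars × 7 beats = 126 beats; 6 beats/chord → 21 chords.
B: 16 bars × 2 beats = 32 beats; 2 beats/chord → 16 chords.
C: 6 bars × 4 beats = 24 beats; 6 beats/chord → 4 chords.
D: 18 bars × 2 beats = 36 beats; 4 beats/chord → 9 chords.
E: 5 bars × 4 beats = 20 beats; 1 beat/chord → 20 chords.
F: 20 bars × 2 beats = 40 beats; 8 beats/chord → 5 chords.
Total: 21 + 16 + 4 + 9 + 20 + 5 = 75.

75 chords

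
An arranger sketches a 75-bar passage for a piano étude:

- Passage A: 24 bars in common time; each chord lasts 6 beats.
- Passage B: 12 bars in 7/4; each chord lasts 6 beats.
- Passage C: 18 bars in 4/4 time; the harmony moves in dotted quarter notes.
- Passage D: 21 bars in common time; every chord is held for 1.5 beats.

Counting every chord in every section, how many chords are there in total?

A: 24·4 = 96 beats, 96/6 = 16 chords.
B: 12·7 = 84 beats, 84/6 = 14 chords.
C: 18·4 = 72 beats, 72/1.5 = 48 chords.
D: 21·4 = 84 beats, 84/1.5 = 56 chords.
Total: 16 + 14 + 48 + 56 = 134.

134 chords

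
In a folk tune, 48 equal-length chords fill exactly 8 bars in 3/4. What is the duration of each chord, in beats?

8 bars × 3 beats/bar = 24 beats total.
24 beats ÷ 48 chords = 0.5 beats per chord.
(That is an eighth note.)

0.5 beats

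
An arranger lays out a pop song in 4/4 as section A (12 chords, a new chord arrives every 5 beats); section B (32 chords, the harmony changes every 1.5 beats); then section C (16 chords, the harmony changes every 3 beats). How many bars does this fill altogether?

39 bars

A: 12 × 5 = 60 beats = 15 bars.
B: 32 × 1.5 = 48 beats = 12 bars.
C: 16 × 3 = 48 beats = 12 bars.
Total: 15 + 12 + 12 = 39 bars.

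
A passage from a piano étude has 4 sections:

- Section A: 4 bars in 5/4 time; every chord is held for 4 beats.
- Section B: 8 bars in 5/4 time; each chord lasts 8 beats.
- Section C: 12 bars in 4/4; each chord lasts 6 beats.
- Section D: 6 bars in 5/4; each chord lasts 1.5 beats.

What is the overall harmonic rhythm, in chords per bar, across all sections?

19/15 chords per bar

A: 4 bars of 5 beats is 20 beats; at 4 beats each that's 5 chords.
B: 8 bars of 5 beats is 40 beats; at 8 beats each that's 5 chords.
C: 12 bars of 4 beats is 48 beats; at 6 beats each that's 8 chords.
D: 6 bars of 5 beats is 30 beats; at 1.5 beats each that's 20 chords.
Overall: 38 chords over 30 bars → 38/30 = 19/15 chords per bar.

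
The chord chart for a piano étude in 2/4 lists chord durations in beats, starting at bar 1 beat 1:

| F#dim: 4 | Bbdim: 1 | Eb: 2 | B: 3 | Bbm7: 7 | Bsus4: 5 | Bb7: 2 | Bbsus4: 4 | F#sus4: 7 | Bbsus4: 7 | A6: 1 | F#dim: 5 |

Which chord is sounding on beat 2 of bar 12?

Beat 2 of bar 12 is beat (12−1)×2 + 2 = 24 overall.
Running totals: F#dim ends at 4, Bbdim ends at 5, Eb ends at 7, B ends at 10, Bbm7 ends at 17, Bsus4 ends at 22, Bb7 ends at 24.
Beat 24 falls within Bb7.

Bb7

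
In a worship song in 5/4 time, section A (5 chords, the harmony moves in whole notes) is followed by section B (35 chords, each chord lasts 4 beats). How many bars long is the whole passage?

32 bars

A: 5 × 4 = 20 beats = 4 bars.
B: 35 × 4 = 140 beats = 28 bars.
Total: 4 + 28 = 32 bars.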